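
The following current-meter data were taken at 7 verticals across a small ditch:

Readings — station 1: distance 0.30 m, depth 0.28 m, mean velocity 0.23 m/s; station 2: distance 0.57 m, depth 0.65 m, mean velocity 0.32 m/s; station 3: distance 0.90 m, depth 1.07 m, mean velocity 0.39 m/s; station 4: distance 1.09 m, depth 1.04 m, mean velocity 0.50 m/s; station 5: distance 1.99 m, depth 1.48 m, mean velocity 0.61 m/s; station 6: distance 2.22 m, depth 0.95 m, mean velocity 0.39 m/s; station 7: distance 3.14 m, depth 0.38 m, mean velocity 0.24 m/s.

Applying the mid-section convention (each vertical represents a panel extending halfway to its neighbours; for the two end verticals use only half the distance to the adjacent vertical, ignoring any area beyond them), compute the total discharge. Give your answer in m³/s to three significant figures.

w_1 = (0.57 − 0.30)/2 = 0.135 m; q_1 = 0.23 × 0.28 × 0.135 = 0.008694 m³/s
w_2 = (0.90 − 0.30)/2 = 0.3 m; q_2 = 0.32 × 0.65 × 0.3 = 0.06240 m³/s
w_3 = (1.09 − 0.57)/2 = 0.26 m; q_3 = 0.39 × 1.07 × 0.26 = 0.1085 m³/s
w_4 = (1.99 − 0.90)/2 = 0.545 m; q_4 = 0.50 × 1.04 × 0.545 = 0.2834 m³/s
w_5 = (2.22 − 1.09)/2 = 0.565 m; q_5 = 0.61 × 1.48 × 0.565 = 0.5101 m³/s
w_6 = (3.14 − 1.99)/2 = 0.575 m; q_6 = 0.39 × 0.95 × 0.575 = 0.2130 m³/s
w_7 = (3.14 − 2.22)/2 = 0.46 m; q_7 = 0.24 × 0.38 × 0.46 = 0.04195 m³/s
Q = Σ qᵢ = 1.228 m³/s

1.23 m³/s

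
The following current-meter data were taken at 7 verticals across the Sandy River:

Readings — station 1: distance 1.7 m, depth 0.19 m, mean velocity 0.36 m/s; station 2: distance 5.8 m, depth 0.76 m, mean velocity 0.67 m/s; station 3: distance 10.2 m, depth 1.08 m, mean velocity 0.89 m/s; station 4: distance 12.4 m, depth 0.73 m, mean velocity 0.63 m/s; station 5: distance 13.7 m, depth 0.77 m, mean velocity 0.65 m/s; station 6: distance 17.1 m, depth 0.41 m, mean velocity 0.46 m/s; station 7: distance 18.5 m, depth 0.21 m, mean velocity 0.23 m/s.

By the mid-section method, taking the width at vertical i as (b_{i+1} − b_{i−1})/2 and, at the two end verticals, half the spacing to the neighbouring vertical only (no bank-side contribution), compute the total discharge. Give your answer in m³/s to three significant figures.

7.94 m³/s

w_1 = (5.8 − 1.7)/2 = 2.05 m; q_1 = 0.36 × 0.19 × 2.05 = 0.1402 m³/s
w_2 = (10.2 − 1.7)/2 = 4.25 m; q_2 = 0.67 × 0.76 × 4.25 = 2.164 m³/s
w_3 = (12.4 − 5.8)/2 = 3.3 m; q_3 = 0.89 × 1.08 × 3.3 = 3.172 m³/s
w_4 = (13.7 − 10.2)/2 = 1.75 m; q_4 = 0.63 × 0.73 × 1.75 = 0.8048 m³/s
w_5 = (17.1 − 12.4)/2 = 2.35 m; q_5 = 0.65 × 0.77 × 2.35 = 1.176 m³/s
w_6 = (18.5 − 13.7)/2 = 2.4 m; q_6 = 0.46 × 0.41 × 2.4 = 0.4526 m³/s
w_7 = (18.5 − 17.1)/2 = 0.7 m; q_7 = 0.23 × 0.21 × 0.7 = 0.03381 m³/s
Q = Σ qᵢ = 7.944 m³/s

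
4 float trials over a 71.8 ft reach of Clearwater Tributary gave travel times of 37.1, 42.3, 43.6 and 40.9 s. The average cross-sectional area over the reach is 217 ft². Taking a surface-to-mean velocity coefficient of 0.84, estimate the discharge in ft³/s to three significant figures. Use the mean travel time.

t̄ = (37.1 + 42.3 + 43.6 + 40.9) / 4 = 40.975 s
v_surface = L / t̄ = 71.8 / 40.975 = 1.752 ft/s
v_mean = 0.84 × 1.752 = 1.472 ft/s
Q = A × v_mean = 217 × 1.472 = 319.4 ft³/s

319 ft³/s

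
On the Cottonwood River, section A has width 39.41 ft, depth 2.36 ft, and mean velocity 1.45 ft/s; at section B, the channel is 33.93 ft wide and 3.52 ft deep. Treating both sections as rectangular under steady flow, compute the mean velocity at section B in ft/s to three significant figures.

1.13 ft/s

Q = A₁V₁ = (39.41×2.36) × 1.45 = 134.9 ft³/s
A₂ = 33.93 × 3.52 = 119.4 ft²
V₂ = Q/A₂ = 134.9/119.4 = 1.129 ft/s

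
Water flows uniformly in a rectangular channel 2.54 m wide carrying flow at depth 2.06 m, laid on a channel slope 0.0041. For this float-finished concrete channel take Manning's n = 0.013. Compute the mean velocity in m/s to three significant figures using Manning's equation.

A = b·y = 2.54 × 2.06 = 5.232 m²
P = b + 2y = 2.54 + 2×2.06 = 6.660 m
R = A/P = 5.232/6.660 = 0.7856 m
Q = (1/n)·A·R^(2/3)·S^(1/2) = (1/0.013) × 5.232 × 0.7856^(2/3) × 0.0041^(1/2) = 21.94 m³/s
V = Q/A = 21.94/5.232 = 4.194 m/s

4.19 m/s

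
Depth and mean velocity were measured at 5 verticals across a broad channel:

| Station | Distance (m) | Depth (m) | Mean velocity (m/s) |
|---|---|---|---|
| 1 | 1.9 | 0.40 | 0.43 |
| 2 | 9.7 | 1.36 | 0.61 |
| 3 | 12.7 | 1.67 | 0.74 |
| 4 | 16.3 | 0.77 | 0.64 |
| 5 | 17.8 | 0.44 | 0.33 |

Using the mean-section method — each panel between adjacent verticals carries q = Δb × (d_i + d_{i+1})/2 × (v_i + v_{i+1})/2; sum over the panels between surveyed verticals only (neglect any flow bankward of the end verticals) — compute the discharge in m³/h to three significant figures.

36400 m³/h

Panel 1-2: Δb = 7.8 m, d̄ = (0.40+1.36)/2 = 0.88, v̄ = (0.43+0.61)/2 = 0.52 → q = 7.8×0.88×0.52 = 3.569 m³/s
Panel 2-3: Δb = 3 m, d̄ = (1.36+1.67)/2 = 1.515, v̄ = (0.61+0.74)/2 = 0.675 → q = 3×1.515×0.675 = 3.068 m³/s
Panel 3-4: Δb = 3.6 m, d̄ = (1.67+0.77)/2 = 1.22, v̄ = (0.74+0.64)/2 = 0.69 → q = 3.6×1.22×0.69 = 3.030 m³/s
Panel 4-5: Δb = 1.5 m, d̄ = (0.77+0.44)/2 = 0.605, v̄ = (0.64+0.33)/2 = 0.485 → q = 1.5×0.605×0.485 = 0.4401 m³/s
Q = Σ q = 10.11 m³/s
= 10.11 × 3600 = 36390 m³/h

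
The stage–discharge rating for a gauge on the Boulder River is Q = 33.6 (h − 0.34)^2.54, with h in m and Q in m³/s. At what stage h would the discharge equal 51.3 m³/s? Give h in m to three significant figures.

h − h₀ = (Q/C)^(1/b) = (51.3/33.6)^(1/2.54) = 1.181 m
h = 0.34 + 1.181 = 1.521 m

1.52 m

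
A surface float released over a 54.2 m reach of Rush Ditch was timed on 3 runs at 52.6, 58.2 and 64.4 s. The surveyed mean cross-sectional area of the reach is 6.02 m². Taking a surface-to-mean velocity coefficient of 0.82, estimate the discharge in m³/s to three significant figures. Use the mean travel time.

t̄ = (52.6 + 58.2 + 64.4) / 3 = 58.4 s
v_surface = L / t̄ = 54.2 / 58.4 = 0.9281 m/s
v_mean = 0.82 × 0.9281 = 0.7610 m/s
Q = A × v_mean = 6.02 × 0.7610 = 4.581 m³/s

4.58 m³/s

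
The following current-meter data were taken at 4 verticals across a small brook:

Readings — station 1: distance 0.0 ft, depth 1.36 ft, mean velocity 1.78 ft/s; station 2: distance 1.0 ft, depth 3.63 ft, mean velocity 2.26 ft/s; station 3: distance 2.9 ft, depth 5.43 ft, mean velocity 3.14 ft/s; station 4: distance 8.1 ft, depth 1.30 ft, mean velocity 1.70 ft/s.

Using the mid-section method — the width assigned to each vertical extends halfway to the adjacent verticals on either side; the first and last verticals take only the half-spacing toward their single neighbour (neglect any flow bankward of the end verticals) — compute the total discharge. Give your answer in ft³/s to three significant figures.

w_1 = (1.0 − 0.0)/2 = 0.5 ft; q_1 = 1.78 × 1.36 × 0.5 = 1.210 ft³/s
w_2 = (2.9 − 0.0)/2 = 1.45 ft; q_2 = 2.26 × 3.63 × 1.45 = 11.90 ft³/s
w_3 = (8.1 − 1.0)/2 = 3.55 ft; q_3 = 3.14 × 5.43 × 3.55 = 60.53 ft³/s
w_4 = (8.1 − 2.9)/2 = 2.6 ft; q_4 = 1.70 × 1.30 × 2.6 = 5.746 ft³/s
Q = Σ qᵢ = 79.38 ft³/s

79.4 ft³/s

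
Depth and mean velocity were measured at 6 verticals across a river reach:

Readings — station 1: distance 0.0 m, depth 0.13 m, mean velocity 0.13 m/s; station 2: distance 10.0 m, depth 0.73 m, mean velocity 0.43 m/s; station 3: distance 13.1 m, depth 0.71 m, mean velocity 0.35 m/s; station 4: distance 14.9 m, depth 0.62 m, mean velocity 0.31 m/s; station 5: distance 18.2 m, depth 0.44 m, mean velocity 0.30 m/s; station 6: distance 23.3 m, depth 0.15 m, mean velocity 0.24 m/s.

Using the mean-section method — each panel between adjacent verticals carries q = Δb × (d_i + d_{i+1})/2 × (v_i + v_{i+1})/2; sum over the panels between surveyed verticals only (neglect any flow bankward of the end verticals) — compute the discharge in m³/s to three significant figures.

Panel 1-2: Δb = 10 m, d̄ = (0.13+0.73)/2 = 0.43, v̄ = (0.13+0.43)/2 = 0.28 → q = 10×0.43×0.28 = 1.204 m³/s
Panel 2-3: Δb = 3.1 m, d̄ = (0.73+0.71)/2 = 0.72, v̄ = (0.43+0.35)/2 = 0.39 → q = 3.1×0.72×0.39 = 0.8705 m³/s
Panel 3-4: Δb = 1.8 m, d̄ = (0.71+0.62)/2 = 0.665, v̄ = (0.35+0.31)/2 = 0.33 → q = 1.8×0.665×0.33 = 0.3950 m³/s
Panel 4-5: Δb = 3.3 m, d̄ = (0.62+0.44)/2 = 0.53, v̄ = (0.31+0.30)/2 = 0.305 → q = 3.3×0.53×0.305 = 0.5334 m³/s
Panel 5-6: Δb = 5.1 m, d̄ = (0.44+0.15)/2 = 0.295, v̄ = (0.30+0.24)/2 = 0.27 → q = 5.1×0.295×0.27 = 0.4062 m³/s
Q = Σ q = 3.409 m³/s

3.41 m³/s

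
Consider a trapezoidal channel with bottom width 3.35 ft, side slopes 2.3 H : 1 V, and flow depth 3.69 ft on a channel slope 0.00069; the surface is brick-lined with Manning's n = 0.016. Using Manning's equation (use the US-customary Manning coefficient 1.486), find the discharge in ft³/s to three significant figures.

169 ft³/s

A = (b + z·y)·y = (3.35 + 2.3×3.69)×3.69 = 43.68 ft²
P = b + 2y√(1+z²) = 3.35 + 2×3.69×√(1+2.3²) = 21.86 ft
R = A/P = 43.68/21.86 = 1.998 ft
Q = (1.486/n)·A·R^(2/3)·S^(1/2) = (1.486/0.016) × 43.68 × 1.998^(2/3) × 0.00069^(1/2) = 169.1 ft³/s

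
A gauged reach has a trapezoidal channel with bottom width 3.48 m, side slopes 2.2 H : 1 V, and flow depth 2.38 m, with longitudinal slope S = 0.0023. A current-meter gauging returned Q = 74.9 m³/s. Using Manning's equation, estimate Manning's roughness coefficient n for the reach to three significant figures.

A = (b + z·y)·y = (3.48 + 2.2×2.38)×2.38 = 20.74 m²
P = b + 2y√(1+z²) = 3.48 + 2×2.38×√(1+2.2²) = 14.98 m
R = A/P = 20.74/14.98 = 1.385 m
n = (1/Q)·A·R^(2/3)·S^(1/2) = (1/74.9) × 20.74 × 1.242 × 0.04796 = 0.01650

0.0165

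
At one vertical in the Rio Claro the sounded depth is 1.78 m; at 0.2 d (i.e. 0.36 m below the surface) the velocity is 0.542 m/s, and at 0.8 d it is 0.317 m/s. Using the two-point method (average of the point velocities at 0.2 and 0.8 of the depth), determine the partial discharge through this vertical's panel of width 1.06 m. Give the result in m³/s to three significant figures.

0.810 m³/s

v̄ = (0.542 + 0.317) / 2 = 0.4295 m/s
q = v̄ × d × w = 0.4295 × 1.78 × 1.06 = 0.8104 m³/s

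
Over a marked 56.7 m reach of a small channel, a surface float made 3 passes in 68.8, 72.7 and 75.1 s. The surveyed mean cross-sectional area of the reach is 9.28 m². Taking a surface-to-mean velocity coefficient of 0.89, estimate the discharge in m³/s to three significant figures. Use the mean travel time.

t̄ = (68.8 + 72.7 + 75.1) / 3 = 72.2 s
v_surface = L / t̄ = 56.7 / 72.2 = 0.7853 m/s
v_mean = 0.89 × 0.7853 = 0.6989 m/s
Q = A × v_mean = 9.28 × 0.6989 = 6.486 m³/s

6.49 m³/s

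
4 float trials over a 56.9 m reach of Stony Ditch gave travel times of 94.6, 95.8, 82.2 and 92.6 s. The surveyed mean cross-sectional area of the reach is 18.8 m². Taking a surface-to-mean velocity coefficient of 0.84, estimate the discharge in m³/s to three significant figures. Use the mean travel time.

t̄ = (94.6 + 95.8 + 82.2 + 92.6) / 4 = 91.3 s
v_surface = L / t̄ = 56.9 / 91.3 = 0.6232 m/s
v_mean = 0.84 × 0.6232 = 0.5235 m/s
Q = A × v_mean = 18.8 × 0.5235 = 9.842 m³/s

9.84 m³/s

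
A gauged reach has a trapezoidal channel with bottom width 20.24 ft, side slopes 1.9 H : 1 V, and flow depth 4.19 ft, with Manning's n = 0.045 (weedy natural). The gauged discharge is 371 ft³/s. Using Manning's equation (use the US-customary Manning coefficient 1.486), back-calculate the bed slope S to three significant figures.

0.00201

A = (b + z·y)·y = (20.24 + 1.9×4.19)×4.19 = 118.2 ft²
P = b + 2y√(1+z²) = 20.24 + 2×4.19×√(1+1.9²) = 38.23 ft
R = A/P = 118.2/38.23 = 3.091 ft
S = (Q·n / (1.486·A·R^(2/3)))² = (371×0.045 / (1.486×118.2×2.122))² = 0.002008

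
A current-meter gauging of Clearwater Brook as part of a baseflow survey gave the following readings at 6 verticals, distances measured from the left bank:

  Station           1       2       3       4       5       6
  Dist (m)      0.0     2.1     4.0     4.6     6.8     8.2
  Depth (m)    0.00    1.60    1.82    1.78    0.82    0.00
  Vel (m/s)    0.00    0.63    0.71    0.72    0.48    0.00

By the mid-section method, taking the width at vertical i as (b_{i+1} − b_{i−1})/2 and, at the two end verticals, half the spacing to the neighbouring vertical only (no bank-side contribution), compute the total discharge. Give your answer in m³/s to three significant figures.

6.13 m³/s

w_2 = (4.0 − 0.0)/2 = 2 m; q_2 = 0.63 × 1.60 × 2 = 2.016 m³/s
w_3 = (4.6 − 2.1)/2 = 1.25 m; q_3 = 0.71 × 1.82 × 1.25 = 1.615 m³/s
w_4 = (6.8 − 4.0)/2 = 1.4 m; q_4 = 0.72 × 1.78 × 1.4 = 1.794 m³/s
w_5 = (8.2 − 4.6)/2 = 1.8 m; q_5 = 0.48 × 0.82 × 1.8 = 0.7085 m³/s
Stations 1, 6 contribute zero (depth or velocity is 0).
Q = Σ qᵢ = 6.134 m³/s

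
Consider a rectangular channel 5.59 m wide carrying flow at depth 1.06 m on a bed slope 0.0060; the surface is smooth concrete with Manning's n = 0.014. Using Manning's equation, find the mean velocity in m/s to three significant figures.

4.64 m/s

A = b·y = 5.59 × 1.06 = 5.925 m²
P = b + 2y = 5.59 + 2×1.06 = 7.710 m
R = A/P = 5.925/7.710 = 0.7685 m
Q = (1/n)·A·R^(2/3)·S^(1/2) = (1/0.014) × 5.925 × 0.7685^(2/3) × 0.0060^(1/2) = 27.51 m³/s
V = Q/A = 27.51/5.925 = 4.642 m/s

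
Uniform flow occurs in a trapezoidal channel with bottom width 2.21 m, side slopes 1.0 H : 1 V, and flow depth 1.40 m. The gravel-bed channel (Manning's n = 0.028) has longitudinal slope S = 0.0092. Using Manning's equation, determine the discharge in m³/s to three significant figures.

15.2 m³/s

A = (b + z·y)·y = (2.21 + 1.0×1.40)×1.40 = 5.054 m²
P = b + 2y√(1+z²) = 2.21 + 2×1.40×√(1+1.0²) = 6.170 m
R = A/P = 5.054/6.170 = 0.8192 m
Q = (1/n)·A·R^(2/3)·S^(1/2) = (1/0.028) × 5.054 × 0.8192^(2/3) × 0.0092^(1/2) = 15.16 m³/s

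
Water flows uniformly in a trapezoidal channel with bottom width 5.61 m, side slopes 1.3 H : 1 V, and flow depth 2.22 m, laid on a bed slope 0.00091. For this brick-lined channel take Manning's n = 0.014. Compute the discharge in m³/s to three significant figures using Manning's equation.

52.4 m³/s

A = (b + z·y)·y = (5.61 + 1.3×2.22)×2.22 = 18.86 m²
P = b + 2y√(1+z²) = 5.61 + 2×2.22×√(1+1.3²) = 12.89 m
R = A/P = 18.86/12.89 = 1.463 m
Q = (1/n)·A·R^(2/3)·S^(1/2) = (1/0.014) × 18.86 × 1.463^(2/3) × 0.00091^(1/2) = 52.37 m³/s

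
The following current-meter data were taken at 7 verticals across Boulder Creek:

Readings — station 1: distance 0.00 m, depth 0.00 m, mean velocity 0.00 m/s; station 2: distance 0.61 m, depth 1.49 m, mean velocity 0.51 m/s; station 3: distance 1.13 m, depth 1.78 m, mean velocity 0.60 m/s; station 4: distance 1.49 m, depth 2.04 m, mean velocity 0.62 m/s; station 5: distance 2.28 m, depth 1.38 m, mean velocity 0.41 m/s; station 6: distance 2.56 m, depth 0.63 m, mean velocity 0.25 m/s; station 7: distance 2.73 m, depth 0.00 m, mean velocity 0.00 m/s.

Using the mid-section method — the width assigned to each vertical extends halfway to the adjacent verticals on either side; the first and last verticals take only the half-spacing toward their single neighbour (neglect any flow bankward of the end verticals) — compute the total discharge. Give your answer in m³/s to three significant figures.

1.96 m³/s

w_2 = (1.13 − 0.00)/2 = 0.565 m; q_2 = 0.51 × 1.49 × 0.565 = 0.4293 m³/s
w_3 = (1.49 − 0.61)/2 = 0.44 m; q_3 = 0.60 × 1.78 × 0.44 = 0.4699 m³/s
w_4 = (2.28 − 1.13)/2 = 0.575 m; q_4 = 0.62 × 2.04 × 0.575 = 0.7273 m³/s
w_5 = (2.56 − 1.49)/2 = 0.535 m; q_5 = 0.41 × 1.38 × 0.535 = 0.3027 m³/s
w_6 = (2.73 − 2.28)/2 = 0.225 m; q_6 = 0.25 × 0.63 × 0.225 = 0.03544 m³/s
Stations 1, 7 contribute zero (depth or velocity is 0).
Q = Σ qᵢ = 1.965 m³/s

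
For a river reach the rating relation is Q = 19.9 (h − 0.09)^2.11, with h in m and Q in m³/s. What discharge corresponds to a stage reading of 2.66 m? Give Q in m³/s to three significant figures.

146 m³/s

Q = 19.9 × (2.66 − 0.09)^2.11 = 19.9 × 2.57^2.11 = 145.8 m³/s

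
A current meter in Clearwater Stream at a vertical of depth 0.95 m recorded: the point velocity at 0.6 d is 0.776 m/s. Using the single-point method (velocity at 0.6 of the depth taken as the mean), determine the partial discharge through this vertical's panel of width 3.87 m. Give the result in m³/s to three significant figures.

v̄ = v₀.₆ = 0.776 m/s
q = v̄ × d × w = 0.7760 × 0.95 × 3.87 = 2.853 m³/s

2.85 m³/s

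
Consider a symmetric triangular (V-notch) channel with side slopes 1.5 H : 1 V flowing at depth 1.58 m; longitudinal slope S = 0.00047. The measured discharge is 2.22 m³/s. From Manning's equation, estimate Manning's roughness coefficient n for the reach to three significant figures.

A = z·y² = 1.5×1.58² = 3.745 m²
P = 2y√(1+z²) = 2×1.58×√(1+1.5²) = 5.697 m
R = A/P = 3.745/5.697 = 0.6573 m
n = (1/Q)·A·R^(2/3)·S^(1/2) = (1/2.22) × 3.745 × 0.7560 × 0.02168 = 0.02765

0.0276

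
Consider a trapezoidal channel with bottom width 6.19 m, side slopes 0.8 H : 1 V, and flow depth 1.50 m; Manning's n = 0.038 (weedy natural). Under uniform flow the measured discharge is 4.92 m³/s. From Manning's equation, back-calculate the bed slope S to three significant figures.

0.000249

A = (b + z·y)·y = (6.19 + 0.8×1.50)×1.50 = 11.09 m²
P = b + 2y√(1+z²) = 6.19 + 2×1.50×√(1+0.8²) = 10.03 m
R = A/P = 11.09/10.03 = 1.105 m
S = (Q·n / (1·A·R^(2/3)))² = (4.92×0.038 / (1×11.09×1.069))² = 0.0002490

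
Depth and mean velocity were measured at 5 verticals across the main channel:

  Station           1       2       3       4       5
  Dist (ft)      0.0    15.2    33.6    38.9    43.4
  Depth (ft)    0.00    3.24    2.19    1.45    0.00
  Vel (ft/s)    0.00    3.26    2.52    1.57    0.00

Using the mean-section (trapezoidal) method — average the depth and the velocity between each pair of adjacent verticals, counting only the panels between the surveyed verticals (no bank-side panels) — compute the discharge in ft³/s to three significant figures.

Panel 1-2: Δb = 15.2 ft, d̄ = (0.00+3.24)/2 = 1.62, v̄ = (0.00+3.26)/2 = 1.63 → q = 15.2×1.62×1.63 = 40.14 ft³/s
Panel 2-3: Δb = 18.4 ft, d̄ = (3.24+2.19)/2 = 2.715, v̄ = (3.26+2.52)/2 = 2.89 → q = 18.4×2.715×2.89 = 144.4 ft³/s
Panel 3-4: Δb = 5.3 ft, d̄ = (2.19+1.45)/2 = 1.82, v̄ = (2.52+1.57)/2 = 2.045 → q = 5.3×1.82×2.045 = 19.73 ft³/s
Panel 4-5: Δb = 4.5 ft, d̄ = (1.45+0.00)/2 = 0.725, v̄ = (1.57+0.00)/2 = 0.785 → q = 4.5×0.725×0.785 = 2.561 ft³/s
Q = Σ q = 206.8 ft³/s

207 ft³/s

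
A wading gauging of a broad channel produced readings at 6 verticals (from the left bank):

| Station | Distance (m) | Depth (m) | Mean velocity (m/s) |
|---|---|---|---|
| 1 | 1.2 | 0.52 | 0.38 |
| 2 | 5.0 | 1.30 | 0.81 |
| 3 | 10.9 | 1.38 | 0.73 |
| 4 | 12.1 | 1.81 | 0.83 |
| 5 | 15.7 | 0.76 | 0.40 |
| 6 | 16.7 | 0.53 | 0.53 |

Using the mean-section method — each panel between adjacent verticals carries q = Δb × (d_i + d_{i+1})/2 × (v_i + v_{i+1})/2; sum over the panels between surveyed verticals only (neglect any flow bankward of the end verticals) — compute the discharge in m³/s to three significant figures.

12.8 m³/s

Panel 1-2: Δb = 3.8 m, d̄ = (0.52+1.30)/2 = 0.91, v̄ = (0.38+0.81)/2 = 0.595 → q = 3.8×0.91×0.595 = 2.058 m³/s
Panel 2-3: Δb = 5.9 m, d̄ = (1.30+1.38)/2 = 1.34, v̄ = (0.81+0.73)/2 = 0.77 → q = 5.9×1.34×0.77 = 6.088 m³/s
Panel 3-4: Δb = 1.2 m, d̄ = (1.38+1.81)/2 = 1.595, v̄ = (0.73+0.83)/2 = 0.78 → q = 1.2×1.595×0.78 = 1.493 m³/s
Panel 4-5: Δb = 3.6 m, d̄ = (1.81+0.76)/2 = 1.285, v̄ = (0.83+0.40)/2 = 0.615 → q = 3.6×1.285×0.615 = 2.845 m³/s
Panel 5-6: Δb = 1 m, d̄ = (0.76+0.53)/2 = 0.645, v̄ = (0.40+0.53)/2 = 0.465 → q = 1×0.645×0.465 = 0.2999 m³/s
Q = Σ q = 12.78 m³/s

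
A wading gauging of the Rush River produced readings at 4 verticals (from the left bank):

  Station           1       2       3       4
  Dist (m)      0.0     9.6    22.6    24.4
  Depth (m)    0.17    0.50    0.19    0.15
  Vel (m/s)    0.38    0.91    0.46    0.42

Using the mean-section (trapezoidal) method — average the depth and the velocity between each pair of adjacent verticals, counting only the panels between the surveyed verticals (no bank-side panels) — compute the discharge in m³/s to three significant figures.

Panel 1-2: Δb = 9.6 m, d̄ = (0.17+0.50)/2 = 0.335, v̄ = (0.38+0.91)/2 = 0.645 → q = 9.6×0.335×0.645 = 2.074 m³/s
Panel 2-3: Δb = 13 m, d̄ = (0.50+0.19)/2 = 0.345, v̄ = (0.91+0.46)/2 = 0.685 → q = 13×0.345×0.685 = 3.072 m³/s
Panel 3-4: Δb = 1.8 m, d̄ = (0.19+0.15)/2 = 0.17, v̄ = (0.46+0.42)/2 = 0.44 → q = 1.8×0.17×0.44 = 0.1346 m³/s
Q = Σ q = 5.281 m³/s

5.28 m³/s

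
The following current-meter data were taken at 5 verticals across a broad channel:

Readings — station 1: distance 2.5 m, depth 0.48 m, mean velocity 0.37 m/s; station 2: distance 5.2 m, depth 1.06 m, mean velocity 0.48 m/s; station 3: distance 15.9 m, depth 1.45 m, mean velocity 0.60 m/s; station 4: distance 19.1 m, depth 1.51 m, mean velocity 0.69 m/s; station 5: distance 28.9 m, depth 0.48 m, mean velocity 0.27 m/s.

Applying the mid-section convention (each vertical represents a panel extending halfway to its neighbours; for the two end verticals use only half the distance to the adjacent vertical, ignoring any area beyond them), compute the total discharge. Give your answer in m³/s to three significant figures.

w_1 = (5.2 − 2.5)/2 = 1.35 m; q_1 = 0.37 × 0.48 × 1.35 = 0.2398 m³/s
w_2 = (15.9 − 2.5)/2 = 6.7 m; q_2 = 0.48 × 1.06 × 6.7 = 3.409 m³/s
w_3 = (19.1 − 5.2)/2 = 6.95 m; q_3 = 0.60 × 1.45 × 6.95 = 6.047 m³/s
w_4 = (28.9 − 15.9)/2 = 6.5 m; q_4 = 0.69 × 1.51 × 6.5 = 6.772 m³/s
w_5 = (28.9 − 19.1)/2 = 4.9 m; q_5 = 0.27 × 0.48 × 4.9 = 0.6350 m³/s
Q = Σ qᵢ = 17.10 m³/s

17.1 m³/s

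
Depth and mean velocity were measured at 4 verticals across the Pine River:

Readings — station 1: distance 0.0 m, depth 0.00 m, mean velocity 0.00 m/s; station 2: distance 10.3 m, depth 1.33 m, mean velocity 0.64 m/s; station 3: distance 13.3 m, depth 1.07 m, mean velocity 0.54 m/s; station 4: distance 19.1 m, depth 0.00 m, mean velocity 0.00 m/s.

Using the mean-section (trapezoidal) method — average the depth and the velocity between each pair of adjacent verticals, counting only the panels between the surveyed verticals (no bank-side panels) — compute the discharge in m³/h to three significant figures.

Panel 1-2: Δb = 10.3 m, d̄ = (0.00+1.33)/2 = 0.665, v̄ = (0.00+0.64)/2 = 0.32 → q = 10.3×0.665×0.32 = 2.192 m³/s
Panel 2-3: Δb = 3 m, d̄ = (1.33+1.07)/2 = 1.2, v̄ = (0.64+0.54)/2 = 0.59 → q = 3×1.2×0.59 = 2.124 m³/s
Panel 3-4: Δb = 5.8 m, d̄ = (1.07+0.00)/2 = 0.535, v̄ = (0.54+0.00)/2 = 0.27 → q = 5.8×0.535×0.27 = 0.8378 m³/s
Q = Σ q = 5.154 m³/s
= 5.154 × 3600 = 18550 m³/h

18600 m³/h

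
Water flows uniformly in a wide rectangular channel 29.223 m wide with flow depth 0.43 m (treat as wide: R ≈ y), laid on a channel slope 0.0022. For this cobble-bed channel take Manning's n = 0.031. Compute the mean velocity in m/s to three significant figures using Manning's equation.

A = b·y = 29.223 × 0.43 = 12.57 m²
Wide channel: R ≈ y = 0.43 m
Q = (1/n)·A·R^(2/3)·S^(1/2) = (1/0.031) × 12.57 × 0.4300^(2/3) × 0.0022^(1/2) = 10.83 m³/s
V = Q/A = 10.83/12.57 = 0.8620 m/s

0.862 m/s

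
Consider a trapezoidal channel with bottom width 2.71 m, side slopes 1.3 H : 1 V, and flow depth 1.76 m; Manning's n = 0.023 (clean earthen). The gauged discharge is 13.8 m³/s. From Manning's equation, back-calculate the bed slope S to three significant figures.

A = (b + z·y)·y = (2.71 + 1.3×1.76)×1.76 = 8.796 m²
P = b + 2y√(1+z²) = 2.71 + 2×1.76×√(1+1.3²) = 8.483 m
R = A/P = 8.796/8.483 = 1.037 m
S = (Q·n / (1·A·R^(2/3)))² = (13.8×0.023 / (1×8.796×1.024))² = 0.001241

0.00124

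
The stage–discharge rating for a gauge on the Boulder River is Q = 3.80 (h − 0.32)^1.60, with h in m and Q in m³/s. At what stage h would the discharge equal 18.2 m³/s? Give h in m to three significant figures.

h − h₀ = (Q/C)^(1/b) = (18.2/3.80)^(1/1.60) = 2.662 m
h = 0.32 + 2.662 = 2.982 m

2.98 m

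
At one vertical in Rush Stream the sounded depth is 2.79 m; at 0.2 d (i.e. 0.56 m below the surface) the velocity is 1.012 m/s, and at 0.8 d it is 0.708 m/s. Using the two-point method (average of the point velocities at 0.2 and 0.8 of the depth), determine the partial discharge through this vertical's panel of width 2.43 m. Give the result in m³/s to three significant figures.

v̄ = (1.012 + 0.708) / 2 = 0.8600 m/s
q = v̄ × d × w = 0.8600 × 2.79 × 2.43 = 5.831 m³/s

5.83 m³/s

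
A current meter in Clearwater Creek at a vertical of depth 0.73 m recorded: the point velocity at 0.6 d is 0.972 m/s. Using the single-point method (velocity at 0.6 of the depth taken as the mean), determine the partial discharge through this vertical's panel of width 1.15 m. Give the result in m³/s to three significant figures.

v̄ = v₀.₆ = 0.972 m/s
q = v̄ × d × w = 0.9720 × 0.73 × 1.15 = 0.8160 m³/s

0.816 m³/s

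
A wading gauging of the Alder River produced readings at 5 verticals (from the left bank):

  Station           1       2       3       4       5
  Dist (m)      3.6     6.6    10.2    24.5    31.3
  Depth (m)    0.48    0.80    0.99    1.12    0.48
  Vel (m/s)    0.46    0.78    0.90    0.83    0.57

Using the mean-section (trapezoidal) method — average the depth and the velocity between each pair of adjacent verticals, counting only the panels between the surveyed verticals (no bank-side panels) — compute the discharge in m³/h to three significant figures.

74700 m³/h

Panel 1-2: Δb = 3 m, d̄ = (0.48+0.80)/2 = 0.64, v̄ = (0.46+0.78)/2 = 0.62 → q = 3×0.64×0.62 = 1.190 m³/s
Panel 2-3: Δb = 3.6 m, d̄ = (0.80+0.99)/2 = 0.895, v̄ = (0.78+0.90)/2 = 0.84 → q = 3.6×0.895×0.84 = 2.706 m³/s
Panel 3-4: Δb = 14.3 m, d̄ = (0.99+1.12)/2 = 1.055, v̄ = (0.90+0.83)/2 = 0.865 → q = 14.3×1.055×0.865 = 13.05 m³/s
Panel 4-5: Δb = 6.8 m, d̄ = (1.12+0.48)/2 = 0.8, v̄ = (0.83+0.57)/2 = 0.7 → q = 6.8×0.8×0.7 = 3.808 m³/s
Q = Σ q = 20.75 m³/s
= 20.75 × 3600 = 74720 m³/h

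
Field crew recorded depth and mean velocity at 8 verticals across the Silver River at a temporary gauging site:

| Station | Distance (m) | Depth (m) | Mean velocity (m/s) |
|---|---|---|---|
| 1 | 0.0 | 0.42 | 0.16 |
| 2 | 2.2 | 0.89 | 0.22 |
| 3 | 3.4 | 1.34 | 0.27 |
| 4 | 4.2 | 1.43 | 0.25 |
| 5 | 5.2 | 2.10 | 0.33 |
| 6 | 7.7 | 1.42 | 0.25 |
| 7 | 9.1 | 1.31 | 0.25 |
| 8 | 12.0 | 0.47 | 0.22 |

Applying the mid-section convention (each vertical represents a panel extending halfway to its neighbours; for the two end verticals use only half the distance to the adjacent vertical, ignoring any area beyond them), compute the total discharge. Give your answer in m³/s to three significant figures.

3.85 m³/s

w_1 = (2.2 − 0.0)/2 = 1.1 m; q_1 = 0.16 × 0.42 × 1.1 = 0.07392 m³/s
w_2 = (3.4 − 0.0)/2 = 1.7 m; q_2 = 0.22 × 0.89 × 1.7 = 0.3329 m³/s
w_3 = (4.2 − 2.2)/2 = 1 m; q_3 = 0.27 × 1.34 × 1 = 0.3618 m³/s
w_4 = (5.2 − 3.4)/2 = 0.9 m; q_4 = 0.25 × 1.43 × 0.9 = 0.3218 m³/s
w_5 = (7.7 − 4.2)/2 = 1.75 m; q_5 = 0.33 × 2.10 × 1.75 = 1.213 m³/s
w_6 = (9.1 − 5.2)/2 = 1.95 m; q_6 = 0.25 × 1.42 × 1.95 = 0.6923 m³/s
w_7 = (12.0 − 7.7)/2 = 2.15 m; q_7 = 0.25 × 1.31 × 2.15 = 0.7041 m³/s
w_8 = (12.0 − 9.1)/2 = 1.45 m; q_8 = 0.22 × 0.47 × 1.45 = 0.1499 m³/s
Q = Σ qᵢ = 3.849 m³/s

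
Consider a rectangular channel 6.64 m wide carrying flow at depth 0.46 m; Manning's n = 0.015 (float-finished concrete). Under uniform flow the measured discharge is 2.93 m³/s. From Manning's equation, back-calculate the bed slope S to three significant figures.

A = b·y = 6.64 × 0.46 = 3.054 m²
P = b + 2y = 6.64 + 2×0.46 = 7.560 m
R = A/P = 3.054/7.560 = 0.4040 m
S = (Q·n / (1·A·R^(2/3)))² = (2.93×0.015 / (1×3.054×0.5465))² = 0.0006932

0.000693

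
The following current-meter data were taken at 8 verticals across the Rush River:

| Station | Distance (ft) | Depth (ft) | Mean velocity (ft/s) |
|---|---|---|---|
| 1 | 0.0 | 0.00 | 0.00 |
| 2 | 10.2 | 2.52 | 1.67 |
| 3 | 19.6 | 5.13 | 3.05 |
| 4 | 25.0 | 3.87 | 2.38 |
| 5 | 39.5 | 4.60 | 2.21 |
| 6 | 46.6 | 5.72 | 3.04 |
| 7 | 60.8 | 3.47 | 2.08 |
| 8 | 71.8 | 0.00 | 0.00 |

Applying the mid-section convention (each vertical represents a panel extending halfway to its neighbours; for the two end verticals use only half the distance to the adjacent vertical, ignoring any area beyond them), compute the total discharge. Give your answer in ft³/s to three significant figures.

635 ft³/s

w_2 = (19.6 − 0.0)/2 = 9.8 ft; q_2 = 1.67 × 2.52 × 9.8 = 41.24 ft³/s
w_3 = (25.0 − 10.2)/2 = 7.4 ft; q_3 = 3.05 × 5.13 × 7.4 = 115.8 ft³/s
w_4 = (39.5 − 19.6)/2 = 9.95 ft; q_4 = 2.38 × 3.87 × 9.95 = 91.65 ft³/s
w_5 = (46.6 − 25.0)/2 = 10.8 ft; q_5 = 2.21 × 4.60 × 10.8 = 109.8 ft³/s
w_6 = (60.8 − 39.5)/2 = 10.65 ft; q_6 = 3.04 × 5.72 × 10.65 = 185.2 ft³/s
w_7 = (71.8 − 46.6)/2 = 12.6 ft; q_7 = 2.08 × 3.47 × 12.6 = 90.94 ft³/s
Stations 1, 8 contribute zero (depth or velocity is 0).
Q = Σ qᵢ = 634.6 ft³/s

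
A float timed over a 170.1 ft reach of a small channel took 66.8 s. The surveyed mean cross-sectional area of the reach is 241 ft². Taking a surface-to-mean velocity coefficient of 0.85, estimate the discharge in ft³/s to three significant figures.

522 ft³/s

v_surface = L / t̄ = 170.1 / 66.8 = 2.546 ft/s
v_mean = 0.85 × 2.546 = 2.164 ft/s
Q = A × v_mean = 241 × 2.164 = 521.6 ft³/s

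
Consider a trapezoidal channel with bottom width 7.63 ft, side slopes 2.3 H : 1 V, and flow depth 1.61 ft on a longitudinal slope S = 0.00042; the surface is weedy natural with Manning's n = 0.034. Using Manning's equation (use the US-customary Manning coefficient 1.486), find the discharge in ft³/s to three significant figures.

18.1 ft³/s

A = (b + z·y)·y = (7.63 + 2.3×1.61)×1.61 = 18.25 ft²
P = b + 2y√(1+z²) = 7.63 + 2×1.61×√(1+2.3²) = 15.71 ft
R = A/P = 18.25/15.71 = 1.162 ft
Q = (1.486/n)·A·R^(2/3)·S^(1/2) = (1.486/0.034) × 18.25 × 1.162^(2/3) × 0.00042^(1/2) = 18.06 ft³/s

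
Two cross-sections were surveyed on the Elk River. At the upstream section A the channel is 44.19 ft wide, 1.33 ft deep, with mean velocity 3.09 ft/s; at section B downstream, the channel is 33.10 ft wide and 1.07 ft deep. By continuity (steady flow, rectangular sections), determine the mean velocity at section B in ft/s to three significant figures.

5.13 ft/s

Q = A₁V₁ = (44.19×1.33) × 3.09 = 181.6 ft³/s
A₂ = 33.10 × 1.07 = 35.42 ft²
V₂ = Q/A₂ = 181.6/35.42 = 5.128 ft/s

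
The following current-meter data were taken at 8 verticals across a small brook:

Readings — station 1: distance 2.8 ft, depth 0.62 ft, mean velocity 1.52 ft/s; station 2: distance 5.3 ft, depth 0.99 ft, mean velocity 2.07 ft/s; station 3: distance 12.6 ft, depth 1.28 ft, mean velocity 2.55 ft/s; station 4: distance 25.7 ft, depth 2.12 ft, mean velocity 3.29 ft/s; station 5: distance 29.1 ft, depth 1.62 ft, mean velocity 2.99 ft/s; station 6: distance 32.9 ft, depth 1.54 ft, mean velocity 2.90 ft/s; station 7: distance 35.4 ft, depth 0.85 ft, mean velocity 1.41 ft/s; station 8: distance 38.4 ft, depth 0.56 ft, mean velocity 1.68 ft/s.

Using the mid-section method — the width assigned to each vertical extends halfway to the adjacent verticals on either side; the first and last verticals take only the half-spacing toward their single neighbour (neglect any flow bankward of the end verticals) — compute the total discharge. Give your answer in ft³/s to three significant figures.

138 ft³/s

w_1 = (5.3 − 2.8)/2 = 1.25 ft; q_1 = 1.52 × 0.62 × 1.25 = 1.178 ft³/s
w_2 = (12.6 − 2.8)/2 = 4.9 ft; q_2 = 2.07 × 0.99 × 4.9 = 10.04 ft³/s
w_3 = (25.7 − 5.3)/2 = 10.2 ft; q_3 = 2.55 × 1.28 × 10.2 = 33.29 ft³/s
w_4 = (29.1 − 12.6)/2 = 8.25 ft; q_4 = 3.29 × 2.12 × 8.25 = 57.54 ft³/s
w_5 = (32.9 − 25.7)/2 = 3.6 ft; q_5 = 2.99 × 1.62 × 3.6 = 17.44 ft³/s
w_6 = (35.4 − 29.1)/2 = 3.15 ft; q_6 = 2.90 × 1.54 × 3.15 = 14.07 ft³/s
w_7 = (38.4 − 32.9)/2 = 2.75 ft; q_7 = 1.41 × 0.85 × 2.75 = 3.296 ft³/s
w_8 = (38.4 − 35.4)/2 = 1.5 ft; q_8 = 1.68 × 0.56 × 1.5 = 1.411 ft³/s
Q = Σ qᵢ = 138.3 ft³/s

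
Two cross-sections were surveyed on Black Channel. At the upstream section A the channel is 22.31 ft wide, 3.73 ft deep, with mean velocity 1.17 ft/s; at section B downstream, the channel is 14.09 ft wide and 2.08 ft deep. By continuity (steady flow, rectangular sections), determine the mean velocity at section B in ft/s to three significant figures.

Q = A₁V₁ = (22.31×3.73) × 1.17 = 97.36 ft³/s
A₂ = 14.09 × 2.08 = 29.31 ft²
V₂ = Q/A₂ = 97.36/29.31 = 3.322 ft/s

3.32 ft/s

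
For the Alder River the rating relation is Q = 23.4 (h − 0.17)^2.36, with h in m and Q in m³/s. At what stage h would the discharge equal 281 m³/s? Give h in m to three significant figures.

3.04 m

h − h₀ = (Q/C)^(1/b) = (281/23.4)^(1/2.36) = 2.867 m
h = 0.17 + 2.867 = 3.037 m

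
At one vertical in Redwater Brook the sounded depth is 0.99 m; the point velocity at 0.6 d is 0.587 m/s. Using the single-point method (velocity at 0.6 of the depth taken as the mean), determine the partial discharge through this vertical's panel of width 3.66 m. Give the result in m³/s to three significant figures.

2.13 m³/s

v̄ = v₀.₆ = 0.587 m/s
q = v̄ × d × w = 0.5870 × 0.99 × 3.66 = 2.127 m³/s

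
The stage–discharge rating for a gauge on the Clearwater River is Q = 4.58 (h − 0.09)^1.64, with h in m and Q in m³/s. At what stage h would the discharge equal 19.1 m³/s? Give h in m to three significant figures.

h − h₀ = (Q/C)^(1/b) = (19.1/4.58)^(1/1.64) = 2.389 m
h = 0.09 + 2.389 = 2.479 m

2.48 m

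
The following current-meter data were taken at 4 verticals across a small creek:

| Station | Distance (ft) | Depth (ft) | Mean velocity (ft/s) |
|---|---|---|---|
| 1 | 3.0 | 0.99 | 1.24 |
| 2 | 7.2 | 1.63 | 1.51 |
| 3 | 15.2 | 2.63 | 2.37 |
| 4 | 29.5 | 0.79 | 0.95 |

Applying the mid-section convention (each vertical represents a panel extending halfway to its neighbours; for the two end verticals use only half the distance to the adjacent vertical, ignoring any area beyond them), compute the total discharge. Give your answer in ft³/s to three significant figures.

92.5 ft³/s

w_1 = (7.2 − 3.0)/2 = 2.1 ft; q_1 = 1.24 × 0.99 × 2.1 = 2.578 ft³/s
w_2 = (15.2 − 3.0)/2 = 6.1 ft; q_2 = 1.51 × 1.63 × 6.1 = 15.01 ft³/s
w_3 = (29.5 − 7.2)/2 = 11.15 ft; q_3 = 2.37 × 2.63 × 11.15 = 69.50 ft³/s
w_4 = (29.5 − 15.2)/2 = 7.15 ft; q_4 = 0.95 × 0.79 × 7.15 = 5.366 ft³/s
Q = Σ qᵢ = 92.46 ft³/s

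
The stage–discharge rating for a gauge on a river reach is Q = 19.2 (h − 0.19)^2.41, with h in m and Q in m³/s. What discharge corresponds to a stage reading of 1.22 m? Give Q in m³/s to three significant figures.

20.6 m³/s

Q = 19.2 × (1.22 − 0.19)^2.41 = 19.2 × 1.03^2.41 = 20.62 m³/s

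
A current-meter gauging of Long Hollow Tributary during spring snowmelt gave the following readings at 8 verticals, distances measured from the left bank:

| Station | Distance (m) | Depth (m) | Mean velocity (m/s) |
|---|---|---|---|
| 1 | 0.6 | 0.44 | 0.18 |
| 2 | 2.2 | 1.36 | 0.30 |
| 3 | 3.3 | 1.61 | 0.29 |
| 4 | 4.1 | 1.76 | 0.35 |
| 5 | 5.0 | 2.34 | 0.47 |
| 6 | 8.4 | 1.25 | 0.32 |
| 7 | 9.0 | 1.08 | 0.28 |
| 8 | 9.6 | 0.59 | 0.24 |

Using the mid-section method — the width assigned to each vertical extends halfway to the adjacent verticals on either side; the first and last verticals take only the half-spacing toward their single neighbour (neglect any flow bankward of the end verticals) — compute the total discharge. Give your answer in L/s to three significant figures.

w_1 = (2.2 − 0.6)/2 = 0.8 m; q_1 = 0.18 × 0.44 × 0.8 = 0.06336 m³/s
w_2 = (3.3 − 0.6)/2 = 1.35 m; q_2 = 0.30 × 1.36 × 1.35 = 0.5508 m³/s
w_3 = (4.1 − 2.2)/2 = 0.95 m; q_3 = 0.29 × 1.61 × 0.95 = 0.4436 m³/s
w_4 = (5.0 − 3.3)/2 = 0.85 m; q_4 = 0.35 × 1.76 × 0.85 = 0.5236 m³/s
w_5 = (8.4 − 4.1)/2 = 2.15 m; q_5 = 0.47 × 2.34 × 2.15 = 2.365 m³/s
w_6 = (9.0 − 5.0)/2 = 2 m; q_6 = 0.32 × 1.25 × 2 = 0.8000 m³/s
w_7 = (9.6 − 8.4)/2 = 0.6 m; q_7 = 0.28 × 1.08 × 0.6 = 0.1814 m³/s
w_8 = (9.6 − 9.0)/2 = 0.3 m; q_8 = 0.24 × 0.59 × 0.3 = 0.04248 m³/s
Q = Σ qᵢ = 4.970 m³/s
= 4.970 × 1000 = 4970 L/s

4970 L/s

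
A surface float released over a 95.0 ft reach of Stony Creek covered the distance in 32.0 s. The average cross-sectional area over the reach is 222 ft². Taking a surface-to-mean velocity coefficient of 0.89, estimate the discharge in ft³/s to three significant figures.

587 ft³/s

v_surface = L / t̄ = 95.0 / 32 = 2.969 ft/s
v_mean = 0.89 × 2.969 = 2.642 ft/s
Q = A × v_mean = 222 × 2.642 = 586.6 ft³/s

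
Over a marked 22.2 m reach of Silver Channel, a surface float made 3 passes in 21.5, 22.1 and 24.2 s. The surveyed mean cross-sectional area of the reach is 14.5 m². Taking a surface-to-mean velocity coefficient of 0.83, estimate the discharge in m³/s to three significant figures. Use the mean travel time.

t̄ = (21.5 + 22.1 + 24.2) / 3 = 22.6 s
v_surface = L / t̄ = 22.2 / 22.6 = 0.9823 m/s
v_mean = 0.83 × 0.9823 = 0.8153 m/s
Q = A × v_mean = 14.5 × 0.8153 = 11.82 m³/s

11.8 m³/s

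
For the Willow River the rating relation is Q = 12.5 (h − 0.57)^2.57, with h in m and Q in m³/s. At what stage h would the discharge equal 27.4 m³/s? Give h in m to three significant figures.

1.93 m

h − h₀ = (Q/C)^(1/b) = (27.4/12.5)^(1/2.57) = 1.357 m
h = 0.57 + 1.357 = 1.927 m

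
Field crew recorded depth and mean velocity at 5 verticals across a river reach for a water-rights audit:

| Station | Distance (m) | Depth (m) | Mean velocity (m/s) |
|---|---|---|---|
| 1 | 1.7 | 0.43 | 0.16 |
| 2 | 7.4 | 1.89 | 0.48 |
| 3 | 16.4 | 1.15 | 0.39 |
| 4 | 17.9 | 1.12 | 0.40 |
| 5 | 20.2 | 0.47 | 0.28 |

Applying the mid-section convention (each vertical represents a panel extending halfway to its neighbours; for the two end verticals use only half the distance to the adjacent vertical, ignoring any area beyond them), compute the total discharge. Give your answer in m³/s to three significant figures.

10.2 m³/s

w_1 = (7.4 − 1.7)/2 = 2.85 m; q_1 = 0.16 × 0.43 × 2.85 = 0.1961 m³/s
w_2 = (16.4 − 1.7)/2 = 7.35 m; q_2 = 0.48 × 1.89 × 7.35 = 6.668 m³/s
w_3 = (17.9 − 7.4)/2 = 5.25 m; q_3 = 0.39 × 1.15 × 5.25 = 2.355 m³/s
w_4 = (20.2 − 16.4)/2 = 1.9 m; q_4 = 0.40 × 1.12 × 1.9 = 0.8512 m³/s
w_5 = (20.2 − 17.9)/2 = 1.15 m; q_5 = 0.28 × 0.47 × 1.15 = 0.1513 m³/s
Q = Σ qᵢ = 10.22 m³/s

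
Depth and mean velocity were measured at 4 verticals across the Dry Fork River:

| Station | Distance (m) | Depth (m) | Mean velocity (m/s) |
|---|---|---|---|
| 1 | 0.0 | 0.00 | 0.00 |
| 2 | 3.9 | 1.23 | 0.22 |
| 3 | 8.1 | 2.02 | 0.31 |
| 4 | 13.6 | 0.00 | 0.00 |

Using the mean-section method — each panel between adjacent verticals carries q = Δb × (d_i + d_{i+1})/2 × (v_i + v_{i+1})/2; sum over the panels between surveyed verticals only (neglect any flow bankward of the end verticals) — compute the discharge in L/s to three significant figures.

2930 L/s

Panel 1-2: Δb = 3.9 m, d̄ = (0.00+1.23)/2 = 0.615, v̄ = (0.00+0.22)/2 = 0.11 → q = 3.9×0.615×0.11 = 0.2638 m³/s
Panel 2-3: Δb = 4.2 m, d̄ = (1.23+2.02)/2 = 1.625, v̄ = (0.22+0.31)/2 = 0.265 → q = 4.2×1.625×0.265 = 1.809 m³/s
Panel 3-4: Δb = 5.5 m, d̄ = (2.02+0.00)/2 = 1.01, v̄ = (0.31+0.00)/2 = 0.155 → q = 5.5×1.01×0.155 = 0.8610 m³/s
Q = Σ q = 2.933 m³/s
= 2.933 × 1000 = 2933 L/s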